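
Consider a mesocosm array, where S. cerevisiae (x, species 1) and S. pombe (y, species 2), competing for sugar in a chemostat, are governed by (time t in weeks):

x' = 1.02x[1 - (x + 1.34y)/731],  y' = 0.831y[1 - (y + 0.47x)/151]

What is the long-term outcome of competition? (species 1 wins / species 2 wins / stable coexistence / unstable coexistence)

species 1 excludes species 2

Compare the nullcline intercepts: K1/α12 = 731/1.34 = 546 > K2 = 151; K2/α21 = 151/0.47 = 321 < K1 = 731.
Since the inequalities point opposite ways, species 1 can invade but species 2 cannot.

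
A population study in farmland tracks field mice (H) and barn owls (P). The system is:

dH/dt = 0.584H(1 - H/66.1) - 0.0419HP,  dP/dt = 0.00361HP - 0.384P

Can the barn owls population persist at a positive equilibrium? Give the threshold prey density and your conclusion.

Threshold H = 106; K < 106, so no, the predator goes extinct.

The predator equation gives dP/dt > 0 only when H > 0.384/0.00361 = 106.
Without the predator, H → K = 66.1. Since 66.1 < 106, the predator cannot invade.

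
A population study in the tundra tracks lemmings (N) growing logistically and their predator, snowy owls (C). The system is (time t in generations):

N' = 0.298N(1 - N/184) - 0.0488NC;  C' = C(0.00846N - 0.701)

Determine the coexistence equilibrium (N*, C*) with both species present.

N* ≈ 82.9, C* ≈ 3.36

From dC/dt = 0 with C > 0: 0.00846N* = 0.701, so N* = 82.9.
Substitute into dN/dt = 0: 0.298(1 - 82.9/184) = 0.0488C*.
The bracket is 0.55, giving C* = 0.164/0.0488 = 3.36.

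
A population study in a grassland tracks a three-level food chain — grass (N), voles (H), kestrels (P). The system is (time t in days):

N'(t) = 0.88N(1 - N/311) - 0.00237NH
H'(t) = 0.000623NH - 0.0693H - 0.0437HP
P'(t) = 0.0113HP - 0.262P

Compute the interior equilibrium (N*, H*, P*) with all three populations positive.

From dP/dt = 0: 0.0113H* = 0.262, so H* = 23.2.
From dN/dt = 0: 0.88(1 - N*/311) = 0.00237·23.2, giving N* = 311·(1 - 0.0624) = 292.
From dH/dt = 0: 0.000623·292 - 0.0693 = 0.0437P*, so P* = 0.112/0.0437 = 2.57.

N* ≈ 292, H* ≈ 23.2, P* ≈ 2.57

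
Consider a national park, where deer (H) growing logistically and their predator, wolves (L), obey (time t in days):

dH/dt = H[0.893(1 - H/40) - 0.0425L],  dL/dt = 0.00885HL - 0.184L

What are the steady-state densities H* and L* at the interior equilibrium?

From dL/dt = 0 with L > 0: 0.00885H* = 0.184, so H* = 20.8.
Substitute into dH/dt = 0: 0.893(1 - 20.8/40) = 0.0425L*.
The bracket is 0.48, giving L* = 0.429/0.0425 = 10.1.

H* ≈ 20.8, L* ≈ 10.1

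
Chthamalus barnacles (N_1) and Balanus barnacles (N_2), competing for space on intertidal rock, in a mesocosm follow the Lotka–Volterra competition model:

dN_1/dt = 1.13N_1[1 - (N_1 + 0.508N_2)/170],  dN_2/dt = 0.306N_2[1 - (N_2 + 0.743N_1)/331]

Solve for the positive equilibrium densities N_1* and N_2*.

Setting both brackets to zero gives the nullclines N_1 + 0.508N_2 = 170 and 0.743N_1 + N_2 = 331.
Substituting N_2 = 331 - 0.743N_1 into the first: N_1(1 - 0.508·0.743) = 170 - 0.508·331.
So N_1* = 1.85/0.623 = 2.97, and then N_2* = 331 - 0.743·2.97 = 329.

N_1* ≈ 2.97, N_2* ≈ 329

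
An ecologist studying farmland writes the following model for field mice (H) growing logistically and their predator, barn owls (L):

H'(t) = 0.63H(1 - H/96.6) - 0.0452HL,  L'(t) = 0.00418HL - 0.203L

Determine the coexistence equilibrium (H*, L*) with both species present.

From dL/dt = 0 with L > 0: 0.00418H* = 0.203, so H* = 48.6.
Substitute into dH/dt = 0: 0.63(1 - 48.6/96.6) = 0.0452L*.
The bracket is 0.497, giving L* = 0.313/0.0452 = 6.93.

H* ≈ 48.6, L* ≈ 6.93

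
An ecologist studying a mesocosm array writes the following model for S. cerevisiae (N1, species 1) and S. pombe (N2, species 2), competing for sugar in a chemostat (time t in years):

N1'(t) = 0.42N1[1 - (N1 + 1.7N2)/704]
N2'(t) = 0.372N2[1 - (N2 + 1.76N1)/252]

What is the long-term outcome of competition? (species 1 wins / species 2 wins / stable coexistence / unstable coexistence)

species 1 excludes species 2

Compare the nullcline intercepts: K1/α12 = 704/1.7 = 414 > K2 = 252; K2/α21 = 252/1.76 = 143 < K1 = 704.
Since the inequalities point opposite ways, species 1 can invade but species 2 cannot.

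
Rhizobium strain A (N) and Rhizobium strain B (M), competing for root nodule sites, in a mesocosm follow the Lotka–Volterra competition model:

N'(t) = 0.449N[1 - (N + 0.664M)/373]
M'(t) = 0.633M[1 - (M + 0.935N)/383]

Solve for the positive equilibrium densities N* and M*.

Setting both brackets to zero gives the nullclines N + 0.664M = 373 and 0.935N + M = 383.
Substituting M = 383 - 0.935N into the first: N(1 - 0.664·0.935) = 373 - 0.664·383.
So N* = 119/0.379 = 313, and then M* = 383 - 0.935·313 = 90.3.

N* ≈ 313, M* ≈ 90.3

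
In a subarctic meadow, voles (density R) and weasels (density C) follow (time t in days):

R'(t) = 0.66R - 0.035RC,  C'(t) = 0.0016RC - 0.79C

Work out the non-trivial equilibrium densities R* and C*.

Set dC/dt = 0 with C > 0: 0.0016R - 0.79 = 0, so R* = 0.79/0.0016 = 494.
Set dR/dt = 0 with R > 0: 0.66 - 0.035C = 0, so C* = 0.66/0.035 = 18.9.

R* ≈ 494, C* ≈ 18.9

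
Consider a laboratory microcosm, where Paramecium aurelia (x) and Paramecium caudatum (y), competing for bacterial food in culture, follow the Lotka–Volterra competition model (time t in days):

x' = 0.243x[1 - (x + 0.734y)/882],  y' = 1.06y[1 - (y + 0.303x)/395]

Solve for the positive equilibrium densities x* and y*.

Setting both brackets to zero gives the nullclines x + 0.734y = 882 and 0.303x + y = 395.
Substituting y = 395 - 0.303x into the first: x(1 - 0.734·0.303) = 882 - 0.734·395.
So x* = 592/0.778 = 761, and then y* = 395 - 0.303·761 = 164.

x* ≈ 761, y* ≈ 164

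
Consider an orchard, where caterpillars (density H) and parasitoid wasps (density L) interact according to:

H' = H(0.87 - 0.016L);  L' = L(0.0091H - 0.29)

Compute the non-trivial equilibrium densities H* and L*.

H* ≈ 31.9, L* ≈ 54.4

Set dL/dt = 0 with L > 0: 0.0091H - 0.29 = 0, so H* = 0.29/0.0091 = 31.9.
Set dH/dt = 0 with H > 0: 0.87 - 0.016L = 0, so L* = 0.87/0.016 = 54.4.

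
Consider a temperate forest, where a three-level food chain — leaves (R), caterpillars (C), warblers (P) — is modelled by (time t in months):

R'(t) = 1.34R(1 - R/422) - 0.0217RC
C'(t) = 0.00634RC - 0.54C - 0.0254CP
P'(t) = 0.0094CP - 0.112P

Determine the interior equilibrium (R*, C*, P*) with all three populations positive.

From dP/dt = 0: 0.0094C* = 0.112, so C* = 11.9.
From dR/dt = 0: 1.34(1 - R*/422) = 0.0217·11.9, giving R* = 422·(1 - 0.193) = 341.
From dC/dt = 0: 0.00634·341 - 0.54 = 0.0254P*, so P* = 1.62/0.0254 = 63.7.

R* ≈ 341, C* ≈ 11.9, P* ≈ 63.7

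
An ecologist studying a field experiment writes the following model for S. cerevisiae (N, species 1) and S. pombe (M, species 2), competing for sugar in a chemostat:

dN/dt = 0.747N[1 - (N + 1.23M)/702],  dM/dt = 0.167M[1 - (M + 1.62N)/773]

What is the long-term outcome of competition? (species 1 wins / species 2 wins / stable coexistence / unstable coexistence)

Compare the nullcline intercepts: K1/α12 = 702/1.23 = 571 < K2 = 773; K2/α21 = 773/1.62 = 477 < K1 = 702.
Since both are reversed, neither can invade when rare; the interior point is a saddle.

unstable coexistence (outcome depends on initial conditions)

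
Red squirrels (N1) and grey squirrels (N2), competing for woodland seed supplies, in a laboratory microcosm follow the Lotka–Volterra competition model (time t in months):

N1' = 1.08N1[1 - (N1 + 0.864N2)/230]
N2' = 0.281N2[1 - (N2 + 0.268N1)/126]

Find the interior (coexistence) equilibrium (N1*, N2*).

N1* ≈ 158, N2* ≈ 83.8

Setting both brackets to zero gives the nullclines N1 + 0.864N2 = 230 and 0.268N1 + N2 = 126.
Substituting N2 = 126 - 0.268N1 into the first: N1(1 - 0.864·0.268) = 230 - 0.864·126.
So N1* = 121/0.768 = 158, and then N2* = 126 - 0.268·158 = 83.8.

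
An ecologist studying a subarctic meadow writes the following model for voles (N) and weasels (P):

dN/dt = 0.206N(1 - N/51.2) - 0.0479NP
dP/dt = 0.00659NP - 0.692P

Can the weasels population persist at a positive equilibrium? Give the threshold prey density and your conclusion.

The predator equation gives dP/dt > 0 only when N > 0.692/0.00659 = 105.
Without the predator, N → K = 51.2. Since 51.2 < 105, the predator cannot invade.

Threshold N = 105; K < 105, so no, the predator goes extinct.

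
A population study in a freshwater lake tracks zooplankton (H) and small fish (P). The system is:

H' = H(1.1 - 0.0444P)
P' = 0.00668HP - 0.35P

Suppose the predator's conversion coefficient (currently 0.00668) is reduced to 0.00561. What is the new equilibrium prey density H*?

H* ≈ 62.4

At the interior fixed point, setting dP/dt = 0 with P > 0 fixes H* = (predator death rate)/(HP coefficient) — independent of the other coefficients.
With the change, H* = 0.35/0.00561 = 62.4; it rises from 52.4.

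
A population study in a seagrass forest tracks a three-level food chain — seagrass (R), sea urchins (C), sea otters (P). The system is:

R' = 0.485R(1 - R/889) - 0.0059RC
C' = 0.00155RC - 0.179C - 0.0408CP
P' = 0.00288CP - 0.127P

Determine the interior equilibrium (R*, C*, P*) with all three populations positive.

R* ≈ 412, C* ≈ 44.1, P* ≈ 11.3

From dP/dt = 0: 0.00288C* = 0.127, so C* = 44.1.
From dR/dt = 0: 0.485(1 - R*/889) = 0.0059·44.1, giving R* = 889·(1 - 0.536) = 412.
From dC/dt = 0: 0.00155·412 - 0.179 = 0.0408P*, so P* = 0.46/0.0408 = 11.3.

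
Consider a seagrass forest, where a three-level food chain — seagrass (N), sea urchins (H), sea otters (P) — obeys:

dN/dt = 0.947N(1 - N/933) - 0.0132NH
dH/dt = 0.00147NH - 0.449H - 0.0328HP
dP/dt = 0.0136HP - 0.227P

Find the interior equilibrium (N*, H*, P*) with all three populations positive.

N* ≈ 716, H* ≈ 16.7, P* ≈ 18.4

From dP/dt = 0: 0.0136H* = 0.227, so H* = 16.7.
From dN/dt = 0: 0.947(1 - N*/933) = 0.0132·16.7, giving N* = 933·(1 - 0.233) = 716.
From dH/dt = 0: 0.00147·716 - 0.449 = 0.0328P*, so P* = 0.603/0.0328 = 18.4.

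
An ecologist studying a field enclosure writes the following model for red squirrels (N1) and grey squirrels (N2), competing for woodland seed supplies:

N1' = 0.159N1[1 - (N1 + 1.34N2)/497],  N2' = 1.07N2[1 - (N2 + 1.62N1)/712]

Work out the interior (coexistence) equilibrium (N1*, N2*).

N1* ≈ 390, N2* ≈ 79.6

Setting both brackets to zero gives the nullclines N1 + 1.34N2 = 497 and 1.62N1 + N2 = 712.
Substituting N2 = 712 - 1.62N1 into the first: N1(1 - 1.34·1.62) = 497 - 1.34·712.
So N1* = -457/-1.17 = 390, and then N2* = 712 - 1.62·390 = 79.6.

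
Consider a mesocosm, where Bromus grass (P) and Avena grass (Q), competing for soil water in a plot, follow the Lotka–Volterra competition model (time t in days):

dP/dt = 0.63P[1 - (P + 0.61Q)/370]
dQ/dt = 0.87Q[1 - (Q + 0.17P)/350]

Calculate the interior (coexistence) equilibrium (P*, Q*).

P* ≈ 175, Q* ≈ 320

Setting both brackets to zero gives the nullclines P + 0.61Q = 370 and 0.17P + Q = 350.
Substituting Q = 350 - 0.17P into the first: P(1 - 0.61·0.17) = 370 - 0.61·350.
So P* = 156/0.896 = 175, and then Q* = 350 - 0.17·175 = 320.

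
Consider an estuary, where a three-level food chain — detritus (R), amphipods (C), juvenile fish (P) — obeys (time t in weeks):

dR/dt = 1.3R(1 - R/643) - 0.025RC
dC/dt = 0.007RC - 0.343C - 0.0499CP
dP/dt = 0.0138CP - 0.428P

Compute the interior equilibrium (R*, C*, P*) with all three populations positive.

From dP/dt = 0: 0.0138C* = 0.428, so C* = 31.
From dR/dt = 0: 1.3(1 - R*/643) = 0.025·31, giving R* = 643·(1 - 0.596) = 259.
From dC/dt = 0: 0.007·259 - 0.343 = 0.0499P*, so P* = 1.47/0.0499 = 29.5.

R* ≈ 259, C* ≈ 31, P* ≈ 29.5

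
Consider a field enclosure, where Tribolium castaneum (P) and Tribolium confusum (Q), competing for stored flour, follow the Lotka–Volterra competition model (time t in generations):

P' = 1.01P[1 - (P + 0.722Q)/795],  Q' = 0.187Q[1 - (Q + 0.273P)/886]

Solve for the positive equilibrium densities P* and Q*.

P* ≈ 193, Q* ≈ 833

Setting both brackets to zero gives the nullclines P + 0.722Q = 795 and 0.273P + Q = 886.
Substituting Q = 886 - 0.273P into the first: P(1 - 0.722·0.273) = 795 - 0.722·886.
So P* = 155/0.803 = 193, and then Q* = 886 - 0.273·193 = 833.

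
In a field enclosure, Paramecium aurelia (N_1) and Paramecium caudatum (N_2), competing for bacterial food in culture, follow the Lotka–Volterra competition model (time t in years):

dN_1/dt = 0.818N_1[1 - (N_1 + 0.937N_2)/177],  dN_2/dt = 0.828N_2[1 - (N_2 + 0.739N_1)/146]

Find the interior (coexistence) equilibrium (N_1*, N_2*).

N_1* ≈ 131, N_2* ≈ 49.4

Setting both brackets to zero gives the nullclines N_1 + 0.937N_2 = 177 and 0.739N_1 + N_2 = 146.
Substituting N_2 = 146 - 0.739N_1 into the first: N_1(1 - 0.937·0.739) = 177 - 0.937·146.
So N_1* = 40.2/0.308 = 131, and then N_2* = 146 - 0.739·131 = 49.4.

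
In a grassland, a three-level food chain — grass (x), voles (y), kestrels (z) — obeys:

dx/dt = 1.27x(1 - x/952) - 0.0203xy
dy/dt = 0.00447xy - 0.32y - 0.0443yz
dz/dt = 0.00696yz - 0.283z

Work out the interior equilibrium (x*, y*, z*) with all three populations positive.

x* ≈ 333, y* ≈ 40.7, z* ≈ 26.4

From dz/dt = 0: 0.00696y* = 0.283, so y* = 40.7.
From dx/dt = 0: 1.27(1 - x*/952) = 0.0203·40.7, giving x* = 952·(1 - 0.65) = 333.
From dy/dt = 0: 0.00447·333 - 0.32 = 0.0443z*, so z* = 1.17/0.0443 = 26.4.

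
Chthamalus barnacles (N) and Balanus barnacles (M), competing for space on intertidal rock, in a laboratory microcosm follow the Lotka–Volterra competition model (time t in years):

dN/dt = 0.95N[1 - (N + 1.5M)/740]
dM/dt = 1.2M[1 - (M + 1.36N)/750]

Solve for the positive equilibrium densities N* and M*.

N* ≈ 370, M* ≈ 247

Setting both brackets to zero gives the nullclines N + 1.5M = 740 and 1.36N + M = 750.
Substituting M = 750 - 1.36N into the first: N(1 - 1.5·1.36) = 740 - 1.5·750.
So N* = -385/-1.04 = 370, and then M* = 750 - 1.36·370 = 247.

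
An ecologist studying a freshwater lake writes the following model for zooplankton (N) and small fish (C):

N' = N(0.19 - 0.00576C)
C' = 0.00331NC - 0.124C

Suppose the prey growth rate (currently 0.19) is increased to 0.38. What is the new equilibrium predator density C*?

At the interior fixed point, setting dN/dt = 0 with N > 0 fixes C* = (prey growth rate)/(NC coefficient) — independent of the other coefficients.
With the change, C* = 0.38/0.00576 = 66; it rises from 33.

C* ≈ 66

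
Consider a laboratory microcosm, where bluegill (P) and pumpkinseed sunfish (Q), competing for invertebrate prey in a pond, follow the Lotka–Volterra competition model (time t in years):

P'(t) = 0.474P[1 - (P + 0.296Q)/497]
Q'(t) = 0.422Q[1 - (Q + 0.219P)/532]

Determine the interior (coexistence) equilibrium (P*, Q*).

P* ≈ 363, Q* ≈ 452

Setting both brackets to zero gives the nullclines P + 0.296Q = 497 and 0.219P + Q = 532.
Substituting Q = 532 - 0.219P into the first: P(1 - 0.296·0.219) = 497 - 0.296·532.
So P* = 340/0.935 = 363, and then Q* = 532 - 0.219·363 = 452.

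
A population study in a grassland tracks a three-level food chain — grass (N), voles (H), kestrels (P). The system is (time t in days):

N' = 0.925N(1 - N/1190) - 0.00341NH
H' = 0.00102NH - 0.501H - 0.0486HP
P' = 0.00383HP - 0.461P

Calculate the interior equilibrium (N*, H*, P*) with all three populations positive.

N* ≈ 662, H* ≈ 120, P* ≈ 3.58

From dP/dt = 0: 0.00383H* = 0.461, so H* = 120.
From dN/dt = 0: 0.925(1 - N*/1190) = 0.00341·120, giving N* = 1190·(1 - 0.444) = 662.
From dH/dt = 0: 0.00102·662 - 0.501 = 0.0486P*, so P* = 0.174/0.0486 = 3.58.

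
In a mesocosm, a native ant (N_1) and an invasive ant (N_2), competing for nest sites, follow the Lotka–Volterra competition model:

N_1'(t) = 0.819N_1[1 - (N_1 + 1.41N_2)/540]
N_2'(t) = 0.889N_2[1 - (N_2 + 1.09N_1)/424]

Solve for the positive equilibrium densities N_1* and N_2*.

Setting both brackets to zero gives the nullclines N_1 + 1.41N_2 = 540 and 1.09N_1 + N_2 = 424.
Substituting N_2 = 424 - 1.09N_1 into the first: N_1(1 - 1.41·1.09) = 540 - 1.41·424.
So N_1* = -57.8/-0.537 = 108, and then N_2* = 424 - 1.09·108 = 307.

N_1* ≈ 108, N_2* ≈ 307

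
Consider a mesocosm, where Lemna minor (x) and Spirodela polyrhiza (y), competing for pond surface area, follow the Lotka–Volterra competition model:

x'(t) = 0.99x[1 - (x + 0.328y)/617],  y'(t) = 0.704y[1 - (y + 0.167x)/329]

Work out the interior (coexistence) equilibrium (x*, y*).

x* ≈ 539, y* ≈ 239

Setting both brackets to zero gives the nullclines x + 0.328y = 617 and 0.167x + y = 329.
Substituting y = 329 - 0.167x into the first: x(1 - 0.328·0.167) = 617 - 0.328·329.
So x* = 509/0.945 = 539, and then y* = 329 - 0.167·539 = 239.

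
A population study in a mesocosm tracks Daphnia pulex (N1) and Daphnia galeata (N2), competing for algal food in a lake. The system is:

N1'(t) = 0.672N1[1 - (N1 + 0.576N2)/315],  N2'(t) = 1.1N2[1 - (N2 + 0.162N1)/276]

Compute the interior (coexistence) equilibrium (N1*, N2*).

Setting both brackets to zero gives the nullclines N1 + 0.576N2 = 315 and 0.162N1 + N2 = 276.
Substituting N2 = 276 - 0.162N1 into the first: N1(1 - 0.576·0.162) = 315 - 0.576·276.
So N1* = 156/0.907 = 172, and then N2* = 276 - 0.162·172 = 248.

N1* ≈ 172, N2* ≈ 248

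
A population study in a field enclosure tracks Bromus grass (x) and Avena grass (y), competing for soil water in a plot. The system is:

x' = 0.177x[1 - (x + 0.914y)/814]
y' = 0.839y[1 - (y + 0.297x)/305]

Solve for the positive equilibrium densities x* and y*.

x* ≈ 735, y* ≈ 86.8

Setting both brackets to zero gives the nullclines x + 0.914y = 814 and 0.297x + y = 305.
Substituting y = 305 - 0.297x into the first: x(1 - 0.914·0.297) = 814 - 0.914·305.
So x* = 535/0.729 = 735, and then y* = 305 - 0.297·735 = 86.8.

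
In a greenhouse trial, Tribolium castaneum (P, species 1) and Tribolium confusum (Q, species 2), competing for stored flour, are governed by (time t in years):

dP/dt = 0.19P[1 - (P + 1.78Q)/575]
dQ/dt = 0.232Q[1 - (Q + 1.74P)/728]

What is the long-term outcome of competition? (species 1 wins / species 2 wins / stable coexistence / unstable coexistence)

Compare the nullcline intercepts: K1/α12 = 575/1.78 = 323 < K2 = 728; K2/α21 = 728/1.74 = 418 < K1 = 575.
Since both are reversed, neither can invade when rare; the interior point is a saddle.

unstable coexistence (outcome depends on initial conditions)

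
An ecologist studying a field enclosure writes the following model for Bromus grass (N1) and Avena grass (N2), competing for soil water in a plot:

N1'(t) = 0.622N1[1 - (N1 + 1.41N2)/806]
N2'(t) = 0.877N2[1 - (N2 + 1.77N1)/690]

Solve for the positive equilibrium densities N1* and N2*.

N1* ≈ 112, N2* ≈ 492

Setting both brackets to zero gives the nullclines N1 + 1.41N2 = 806 and 1.77N1 + N2 = 690.
Substituting N2 = 690 - 1.77N1 into the first: N1(1 - 1.41·1.77) = 806 - 1.41·690.
So N1* = -167/-1.5 = 112, and then N2* = 690 - 1.77·112 = 492.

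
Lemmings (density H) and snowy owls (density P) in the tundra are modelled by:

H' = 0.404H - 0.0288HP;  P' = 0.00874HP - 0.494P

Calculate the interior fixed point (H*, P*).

Set dP/dt = 0 with P > 0: 0.00874H - 0.494 = 0, so H* = 0.494/0.00874 = 56.5.
Set dH/dt = 0 with H > 0: 0.404 - 0.0288P = 0, so P* = 0.404/0.0288 = 14.

H* ≈ 56.5, P* ≈ 14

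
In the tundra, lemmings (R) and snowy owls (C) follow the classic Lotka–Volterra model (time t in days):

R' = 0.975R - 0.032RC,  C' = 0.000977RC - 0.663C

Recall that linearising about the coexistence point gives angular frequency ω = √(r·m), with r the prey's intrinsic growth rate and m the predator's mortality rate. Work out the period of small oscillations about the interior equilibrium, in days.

Here r = 0.975 and m = 0.663, so r·m = 0.646.
ω = √0.646 = 0.804 per day, hence T = 2π/ω ≈ 7.81 days.

T ≈ 7.81 days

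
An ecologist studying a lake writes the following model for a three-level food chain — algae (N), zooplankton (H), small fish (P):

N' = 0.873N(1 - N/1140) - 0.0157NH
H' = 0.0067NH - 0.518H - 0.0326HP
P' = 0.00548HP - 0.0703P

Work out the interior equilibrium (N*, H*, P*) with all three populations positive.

From dP/dt = 0: 0.00548H* = 0.0703, so H* = 12.8.
From dN/dt = 0: 0.873(1 - N*/1140) = 0.0157·12.8, giving N* = 1140·(1 - 0.231) = 877.
From dH/dt = 0: 0.0067·877 - 0.518 = 0.0326P*, so P* = 5.36/0.0326 = 164.

N* ≈ 877, H* ≈ 12.8, P* ≈ 164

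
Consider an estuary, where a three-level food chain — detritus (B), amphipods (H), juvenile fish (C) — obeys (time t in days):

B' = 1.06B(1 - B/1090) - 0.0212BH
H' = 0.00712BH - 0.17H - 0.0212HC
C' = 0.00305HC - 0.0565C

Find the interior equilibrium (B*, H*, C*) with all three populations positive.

B* ≈ 686, H* ≈ 18.5, C* ≈ 222

From dC/dt = 0: 0.00305H* = 0.0565, so H* = 18.5.
From dB/dt = 0: 1.06(1 - B*/1090) = 0.0212·18.5, giving B* = 1090·(1 - 0.37) = 686.
From dH/dt = 0: 0.00712·686 - 0.17 = 0.0212C*, so C* = 4.72/0.0212 = 222.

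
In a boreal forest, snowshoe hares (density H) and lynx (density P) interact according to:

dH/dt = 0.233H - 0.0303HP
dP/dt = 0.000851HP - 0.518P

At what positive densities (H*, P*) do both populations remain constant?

Set dP/dt = 0 with P > 0: 0.000851H - 0.518 = 0, so H* = 0.518/0.000851 = 609.
Set dH/dt = 0 with H > 0: 0.233 - 0.0303P = 0, so P* = 0.233/0.0303 = 7.69.

H* ≈ 609, P* ≈ 7.69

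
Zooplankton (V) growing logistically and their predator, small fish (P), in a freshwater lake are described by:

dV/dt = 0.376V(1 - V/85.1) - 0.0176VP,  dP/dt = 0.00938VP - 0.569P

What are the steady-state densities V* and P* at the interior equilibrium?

From dP/dt = 0 with P > 0: 0.00938V* = 0.569, so V* = 60.7.
Substitute into dV/dt = 0: 0.376(1 - 60.7/85.1) = 0.0176P*.
The bracket is 0.287, giving P* = 0.108/0.0176 = 6.14.

V* ≈ 60.7, P* ≈ 6.14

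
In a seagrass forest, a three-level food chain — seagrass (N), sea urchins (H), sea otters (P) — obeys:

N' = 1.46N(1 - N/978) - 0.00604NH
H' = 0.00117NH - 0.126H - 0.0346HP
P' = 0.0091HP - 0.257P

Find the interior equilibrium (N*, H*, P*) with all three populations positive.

N* ≈ 864, H* ≈ 28.2, P* ≈ 25.6

From dP/dt = 0: 0.0091H* = 0.257, so H* = 28.2.
From dN/dt = 0: 1.46(1 - N*/978) = 0.00604·28.2, giving N* = 978·(1 - 0.117) = 864.
From dH/dt = 0: 0.00117·864 - 0.126 = 0.0346P*, so P* = 0.885/0.0346 = 25.6.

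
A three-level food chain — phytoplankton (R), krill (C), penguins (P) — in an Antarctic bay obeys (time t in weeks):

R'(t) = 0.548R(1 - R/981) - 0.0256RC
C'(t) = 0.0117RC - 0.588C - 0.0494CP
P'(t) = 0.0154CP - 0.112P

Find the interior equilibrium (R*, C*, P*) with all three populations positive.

From dP/dt = 0: 0.0154C* = 0.112, so C* = 7.27.
From dR/dt = 0: 0.548(1 - R*/981) = 0.0256·7.27, giving R* = 981·(1 - 0.34) = 648.
From dC/dt = 0: 0.0117·648 - 0.588 = 0.0494P*, so P* = 6.99/0.0494 = 142.

R* ≈ 648, C* ≈ 7.27, P* ≈ 142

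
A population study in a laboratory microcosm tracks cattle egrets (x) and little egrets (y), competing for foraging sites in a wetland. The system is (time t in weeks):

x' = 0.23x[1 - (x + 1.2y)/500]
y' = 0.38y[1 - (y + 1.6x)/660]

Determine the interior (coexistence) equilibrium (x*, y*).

x* ≈ 317, y* ≈ 152

Setting both brackets to zero gives the nullclines x + 1.2y = 500 and 1.6x + y = 660.
Substituting y = 660 - 1.6x into the first: x(1 - 1.2·1.6) = 500 - 1.2·660.
So x* = -292/-0.92 = 317, and then y* = 660 - 1.6·317 = 152.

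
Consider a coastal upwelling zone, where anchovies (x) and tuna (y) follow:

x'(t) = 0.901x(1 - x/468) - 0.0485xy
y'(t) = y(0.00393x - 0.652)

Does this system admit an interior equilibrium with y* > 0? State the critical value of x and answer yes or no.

The predator equation gives dy/dt > 0 only when x > 0.652/0.00393 = 166.
Without the predator, x → K = 468. Since 468 > 166, the predator can invade and persist.

Threshold x = 166; K > 166, so yes, the predator persists.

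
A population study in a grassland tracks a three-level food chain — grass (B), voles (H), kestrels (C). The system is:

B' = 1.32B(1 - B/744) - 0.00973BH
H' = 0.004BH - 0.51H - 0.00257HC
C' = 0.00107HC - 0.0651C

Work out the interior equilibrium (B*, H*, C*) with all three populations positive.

B* ≈ 410, H* ≈ 60.8, C* ≈ 440

From dC/dt = 0: 0.00107H* = 0.0651, so H* = 60.8.
From dB/dt = 0: 1.32(1 - B*/744) = 0.00973·60.8, giving B* = 744·(1 - 0.448) = 410.
From dH/dt = 0: 0.004·410 - 0.51 = 0.00257C*, so C* = 1.13/0.00257 = 440.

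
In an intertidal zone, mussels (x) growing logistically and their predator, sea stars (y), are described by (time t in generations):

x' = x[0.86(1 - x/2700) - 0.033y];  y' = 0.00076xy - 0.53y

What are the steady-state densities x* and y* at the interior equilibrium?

x* ≈ 697, y* ≈ 19.3

From dy/dt = 0 with y > 0: 0.00076x* = 0.53, so x* = 697.
Substitute into dx/dt = 0: 0.86(1 - 697/2700) = 0.033y*.
The bracket is 0.742, giving y* = 0.638/0.033 = 19.3.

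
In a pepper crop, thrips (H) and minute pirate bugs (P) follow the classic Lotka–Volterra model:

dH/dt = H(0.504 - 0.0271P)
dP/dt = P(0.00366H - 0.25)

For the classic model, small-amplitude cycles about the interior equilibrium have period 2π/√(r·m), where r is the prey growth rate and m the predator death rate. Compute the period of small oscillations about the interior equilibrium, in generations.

T ≈ 17.7 generations

Here r = 0.504 and m = 0.25, so r·m = 0.126.
ω = √0.126 = 0.355 per generation, hence T = 2π/ω ≈ 17.7 generations.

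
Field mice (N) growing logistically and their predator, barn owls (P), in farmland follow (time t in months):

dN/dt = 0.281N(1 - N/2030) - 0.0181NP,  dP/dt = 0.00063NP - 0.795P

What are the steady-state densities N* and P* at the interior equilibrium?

From dP/dt = 0 with P > 0: 0.00063N* = 0.795, so N* = 1260.
Substitute into dN/dt = 0: 0.281(1 - 1260/2030) = 0.0181P*.
The bracket is 0.378, giving P* = 0.106/0.0181 = 5.87.

N* ≈ 1260, P* ≈ 5.87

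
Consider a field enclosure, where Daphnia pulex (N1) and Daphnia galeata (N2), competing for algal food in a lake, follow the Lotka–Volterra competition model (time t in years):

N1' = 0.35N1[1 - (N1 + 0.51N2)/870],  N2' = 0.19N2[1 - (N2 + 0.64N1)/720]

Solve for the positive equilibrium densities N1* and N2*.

Setting both brackets to zero gives the nullclines N1 + 0.51N2 = 870 and 0.64N1 + N2 = 720.
Substituting N2 = 720 - 0.64N1 into the first: N1(1 - 0.51·0.64) = 870 - 0.51·720.
So N1* = 503/0.674 = 746, and then N2* = 720 - 0.64·746 = 242.

N1* ≈ 746, N2* ≈ 242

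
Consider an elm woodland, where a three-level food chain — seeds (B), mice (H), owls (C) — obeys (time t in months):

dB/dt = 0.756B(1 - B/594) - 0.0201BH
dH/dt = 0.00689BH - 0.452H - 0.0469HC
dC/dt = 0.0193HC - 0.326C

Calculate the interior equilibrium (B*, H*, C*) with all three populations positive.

B* ≈ 327, H* ≈ 16.9, C* ≈ 38.4

From dC/dt = 0: 0.0193H* = 0.326, so H* = 16.9.
From dB/dt = 0: 0.756(1 - B*/594) = 0.0201·16.9, giving B* = 594·(1 - 0.449) = 327.
From dH/dt = 0: 0.00689·327 - 0.452 = 0.0469C*, so C* = 1.8/0.0469 = 38.4.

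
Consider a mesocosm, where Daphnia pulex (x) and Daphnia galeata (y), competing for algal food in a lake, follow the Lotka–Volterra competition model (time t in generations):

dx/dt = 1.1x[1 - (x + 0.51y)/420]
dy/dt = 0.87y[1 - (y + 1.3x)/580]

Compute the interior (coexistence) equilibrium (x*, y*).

x* ≈ 369, y* ≈ 101

Setting both brackets to zero gives the nullclines x + 0.51y = 420 and 1.3x + y = 580.
Substituting y = 580 - 1.3x into the first: x(1 - 0.51·1.3) = 420 - 0.51·580.
So x* = 124/0.337 = 369, and then y* = 580 - 1.3·369 = 101.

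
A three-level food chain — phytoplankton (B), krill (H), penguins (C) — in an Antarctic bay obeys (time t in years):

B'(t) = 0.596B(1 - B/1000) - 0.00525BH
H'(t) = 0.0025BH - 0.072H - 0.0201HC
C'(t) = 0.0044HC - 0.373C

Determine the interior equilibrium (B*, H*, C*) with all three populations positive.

From dC/dt = 0: 0.0044H* = 0.373, so H* = 84.8.
From dB/dt = 0: 0.596(1 - B*/1000) = 0.00525·84.8, giving B* = 1000·(1 - 0.747) = 253.
From dH/dt = 0: 0.0025·253 - 0.072 = 0.0201C*, so C* = 0.561/0.0201 = 27.9.

B* ≈ 253, H* ≈ 84.8, C* ≈ 27.9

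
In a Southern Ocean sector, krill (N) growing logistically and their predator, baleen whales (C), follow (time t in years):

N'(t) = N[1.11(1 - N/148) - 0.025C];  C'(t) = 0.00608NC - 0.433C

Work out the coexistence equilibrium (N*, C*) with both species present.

From dC/dt = 0 with C > 0: 0.00608N* = 0.433, so N* = 71.2.
Substitute into dN/dt = 0: 1.11(1 - 71.2/148) = 0.025C*.
The bracket is 0.519, giving C* = 0.576/0.025 = 23.

N* ≈ 71.2, C* ≈ 23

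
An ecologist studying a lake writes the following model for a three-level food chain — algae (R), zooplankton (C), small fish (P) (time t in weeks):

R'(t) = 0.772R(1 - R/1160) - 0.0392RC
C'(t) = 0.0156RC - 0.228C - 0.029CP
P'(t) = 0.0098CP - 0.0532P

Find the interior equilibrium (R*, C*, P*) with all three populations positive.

From dP/dt = 0: 0.0098C* = 0.0532, so C* = 5.43.
From dR/dt = 0: 0.772(1 - R*/1160) = 0.0392·5.43, giving R* = 1160·(1 - 0.276) = 840.
From dC/dt = 0: 0.0156·840 - 0.228 = 0.029P*, so P* = 12.9/0.029 = 444.

R* ≈ 840, C* ≈ 5.43, P* ≈ 444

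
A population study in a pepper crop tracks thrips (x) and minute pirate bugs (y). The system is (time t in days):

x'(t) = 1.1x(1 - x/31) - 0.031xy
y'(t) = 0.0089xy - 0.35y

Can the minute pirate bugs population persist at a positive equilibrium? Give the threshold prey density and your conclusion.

Threshold x = 39.3; K < 39.3, so no, the predator goes extinct.

The predator equation gives dy/dt > 0 only when x > 0.35/0.0089 = 39.3.
Without the predator, x → K = 31. Since 31 < 39.3, the predator cannot invade.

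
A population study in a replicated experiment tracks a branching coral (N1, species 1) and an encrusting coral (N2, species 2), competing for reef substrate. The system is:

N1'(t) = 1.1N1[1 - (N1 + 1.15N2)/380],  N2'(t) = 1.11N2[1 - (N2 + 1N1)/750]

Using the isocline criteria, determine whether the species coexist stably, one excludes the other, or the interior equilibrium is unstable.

Compare the nullcline intercepts: K1/α12 = 380/1.15 = 330 < K2 = 750; K2/α21 = 750/1 = 750 > K1 = 380.
Since the inequalities point opposite ways, species 2 can invade but species 1 cannot.

species 2 excludes species 1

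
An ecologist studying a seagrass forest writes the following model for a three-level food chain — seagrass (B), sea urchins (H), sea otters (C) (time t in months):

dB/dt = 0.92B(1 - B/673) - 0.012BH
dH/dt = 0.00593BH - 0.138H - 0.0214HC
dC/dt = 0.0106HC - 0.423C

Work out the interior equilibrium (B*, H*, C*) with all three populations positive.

B* ≈ 323, H* ≈ 39.9, C* ≈ 83

From dC/dt = 0: 0.0106H* = 0.423, so H* = 39.9.
From dB/dt = 0: 0.92(1 - B*/673) = 0.012·39.9, giving B* = 673·(1 - 0.521) = 323.
From dH/dt = 0: 0.00593·323 - 0.138 = 0.0214C*, so C* = 1.78/0.0214 = 83.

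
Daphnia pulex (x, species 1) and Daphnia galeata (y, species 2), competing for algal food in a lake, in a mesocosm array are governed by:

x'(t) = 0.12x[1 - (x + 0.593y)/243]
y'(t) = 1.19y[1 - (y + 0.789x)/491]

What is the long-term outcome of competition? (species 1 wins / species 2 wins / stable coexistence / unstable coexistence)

species 2 excludes species 1

Compare the nullcline intercepts: K1/α12 = 243/0.593 = 410 < K2 = 491; K2/α21 = 491/0.789 = 622 > K1 = 243.
Since the inequalities point opposite ways, species 2 can invade but species 1 cannot.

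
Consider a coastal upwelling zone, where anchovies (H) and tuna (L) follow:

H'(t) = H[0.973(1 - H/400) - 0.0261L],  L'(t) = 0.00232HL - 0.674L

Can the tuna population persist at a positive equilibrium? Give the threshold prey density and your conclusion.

The predator equation gives dL/dt > 0 only when H > 0.674/0.00232 = 291.
Without the predator, H → K = 400. Since 400 > 291, the predator can invade and persist.

Threshold H = 291; K > 291, so yes, the predator persists.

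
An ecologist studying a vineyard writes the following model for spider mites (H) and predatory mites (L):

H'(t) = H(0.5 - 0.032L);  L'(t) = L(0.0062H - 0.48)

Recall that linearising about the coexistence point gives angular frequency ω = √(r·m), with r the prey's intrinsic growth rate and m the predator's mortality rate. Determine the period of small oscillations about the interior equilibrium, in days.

Here r = 0.5 and m = 0.48, so r·m = 0.24.
ω = √0.24 = 0.49 per day, hence T = 2π/ω ≈ 12.8 days.

T ≈ 12.8 days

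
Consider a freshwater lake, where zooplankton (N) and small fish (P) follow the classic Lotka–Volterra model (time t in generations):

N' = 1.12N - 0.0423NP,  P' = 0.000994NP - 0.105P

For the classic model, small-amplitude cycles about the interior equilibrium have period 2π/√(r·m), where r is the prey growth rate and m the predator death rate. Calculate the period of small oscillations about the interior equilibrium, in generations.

Here r = 1.12 and m = 0.105, so r·m = 0.118.
ω = √0.118 = 0.343 per generation, hence T = 2π/ω ≈ 18.3 generations.

T ≈ 18.3 generations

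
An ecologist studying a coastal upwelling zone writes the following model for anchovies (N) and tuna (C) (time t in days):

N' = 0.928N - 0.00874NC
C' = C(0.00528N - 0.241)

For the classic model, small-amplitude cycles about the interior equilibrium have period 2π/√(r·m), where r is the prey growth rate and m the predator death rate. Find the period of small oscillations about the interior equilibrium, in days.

T ≈ 13.3 days

Here r = 0.928 and m = 0.241, so r·m = 0.224.
ω = √0.224 = 0.473 per day, hence T = 2π/ω ≈ 13.3 days.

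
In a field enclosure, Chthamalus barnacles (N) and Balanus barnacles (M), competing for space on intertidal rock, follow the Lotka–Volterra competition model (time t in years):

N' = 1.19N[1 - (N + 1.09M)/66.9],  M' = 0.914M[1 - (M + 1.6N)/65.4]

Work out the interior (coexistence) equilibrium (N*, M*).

N* ≈ 5.9, M* ≈ 56

Setting both brackets to zero gives the nullclines N + 1.09M = 66.9 and 1.6N + M = 65.4.
Substituting M = 65.4 - 1.6N into the first: N(1 - 1.09·1.6) = 66.9 - 1.09·65.4.
So N* = -4.39/-0.744 = 5.9, and then M* = 65.4 - 1.6·5.9 = 56.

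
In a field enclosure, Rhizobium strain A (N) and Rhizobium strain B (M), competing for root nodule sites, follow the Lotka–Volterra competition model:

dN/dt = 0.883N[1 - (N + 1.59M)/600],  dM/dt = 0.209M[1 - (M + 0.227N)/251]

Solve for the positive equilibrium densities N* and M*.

N* ≈ 314, M* ≈ 180

Setting both brackets to zero gives the nullclines N + 1.59M = 600 and 0.227N + M = 251.
Substituting M = 251 - 0.227N into the first: N(1 - 1.59·0.227) = 600 - 1.59·251.
So N* = 201/0.639 = 314, and then M* = 251 - 0.227·314 = 180.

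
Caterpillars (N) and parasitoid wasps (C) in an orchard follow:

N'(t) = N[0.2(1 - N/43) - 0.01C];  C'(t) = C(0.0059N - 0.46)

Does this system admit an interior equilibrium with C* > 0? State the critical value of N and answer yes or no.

Threshold N = 78; K < 78, so no, the predator goes extinct.

The predator equation gives dC/dt > 0 only when N > 0.46/0.0059 = 78.
Without the predator, N → K = 43. Since 43 < 78, the predator cannot invade.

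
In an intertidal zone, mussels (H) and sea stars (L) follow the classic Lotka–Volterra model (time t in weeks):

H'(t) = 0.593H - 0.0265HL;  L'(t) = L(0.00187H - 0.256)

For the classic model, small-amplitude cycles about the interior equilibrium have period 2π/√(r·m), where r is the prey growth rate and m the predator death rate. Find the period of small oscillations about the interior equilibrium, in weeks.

T ≈ 16.1 weeks

Here r = 0.593 and m = 0.256, so r·m = 0.152.
ω = √0.152 = 0.39 per week, hence T = 2π/ω ≈ 16.1 weeks.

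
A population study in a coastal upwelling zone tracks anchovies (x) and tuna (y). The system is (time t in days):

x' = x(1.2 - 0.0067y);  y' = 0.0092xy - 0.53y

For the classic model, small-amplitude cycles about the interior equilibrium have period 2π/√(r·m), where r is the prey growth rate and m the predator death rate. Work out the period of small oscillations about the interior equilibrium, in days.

Here r = 1.2 and m = 0.53, so r·m = 0.636.
ω = √0.636 = 0.797 per day, hence T = 2π/ω ≈ 7.88 days.

T ≈ 7.88 days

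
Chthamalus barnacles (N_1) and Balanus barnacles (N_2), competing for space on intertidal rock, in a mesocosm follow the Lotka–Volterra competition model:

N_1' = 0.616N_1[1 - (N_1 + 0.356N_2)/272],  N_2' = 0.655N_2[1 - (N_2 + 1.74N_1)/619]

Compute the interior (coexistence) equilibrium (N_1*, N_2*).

Setting both brackets to zero gives the nullclines N_1 + 0.356N_2 = 272 and 1.74N_1 + N_2 = 619.
Substituting N_2 = 619 - 1.74N_1 into the first: N_1(1 - 0.356·1.74) = 272 - 0.356·619.
So N_1* = 51.6/0.381 = 136, and then N_2* = 619 - 1.74·136 = 383.

N_1* ≈ 136, N_2* ≈ 383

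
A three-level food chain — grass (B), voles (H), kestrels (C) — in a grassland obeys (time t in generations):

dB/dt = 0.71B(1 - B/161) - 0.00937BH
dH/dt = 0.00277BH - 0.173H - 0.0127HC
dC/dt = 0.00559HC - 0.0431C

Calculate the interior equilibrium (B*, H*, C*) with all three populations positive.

B* ≈ 145, H* ≈ 7.71, C* ≈ 17.9

From dC/dt = 0: 0.00559H* = 0.0431, so H* = 7.71.
From dB/dt = 0: 0.71(1 - B*/161) = 0.00937·7.71, giving B* = 161·(1 - 0.102) = 145.
From dH/dt = 0: 0.00277·145 - 0.173 = 0.0127C*, so C* = 0.228/0.0127 = 17.9.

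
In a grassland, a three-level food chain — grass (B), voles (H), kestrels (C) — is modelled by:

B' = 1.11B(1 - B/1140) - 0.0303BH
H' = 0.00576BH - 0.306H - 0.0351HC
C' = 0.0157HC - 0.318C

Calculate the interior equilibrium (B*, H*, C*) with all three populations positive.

From dC/dt = 0: 0.0157H* = 0.318, so H* = 20.3.
From dB/dt = 0: 1.11(1 - B*/1140) = 0.0303·20.3, giving B* = 1140·(1 - 0.553) = 510.
From dH/dt = 0: 0.00576·510 - 0.306 = 0.0351C*, so C* = 2.63/0.0351 = 74.9.

B* ≈ 510, H* ≈ 20.3, C* ≈ 74.9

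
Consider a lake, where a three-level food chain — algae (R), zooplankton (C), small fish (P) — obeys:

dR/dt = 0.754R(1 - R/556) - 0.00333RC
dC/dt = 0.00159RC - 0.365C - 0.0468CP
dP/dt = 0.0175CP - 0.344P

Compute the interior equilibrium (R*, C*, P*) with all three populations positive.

R* ≈ 508, C* ≈ 19.7, P* ≈ 9.45

From dP/dt = 0: 0.0175C* = 0.344, so C* = 19.7.
From dR/dt = 0: 0.754(1 - R*/556) = 0.00333·19.7, giving R* = 556·(1 - 0.0868) = 508.
From dC/dt = 0: 0.00159·508 - 0.365 = 0.0468P*, so P* = 0.442/0.0468 = 9.45.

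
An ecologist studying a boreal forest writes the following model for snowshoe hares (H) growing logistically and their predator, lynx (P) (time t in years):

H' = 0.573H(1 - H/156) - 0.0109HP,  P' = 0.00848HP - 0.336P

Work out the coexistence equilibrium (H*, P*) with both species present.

From dP/dt = 0 with P > 0: 0.00848H* = 0.336, so H* = 39.6.
Substitute into dH/dt = 0: 0.573(1 - 39.6/156) = 0.0109P*.
The bracket is 0.746, giving P* = 0.427/0.0109 = 39.2.

H* ≈ 39.6, P* ≈ 39.2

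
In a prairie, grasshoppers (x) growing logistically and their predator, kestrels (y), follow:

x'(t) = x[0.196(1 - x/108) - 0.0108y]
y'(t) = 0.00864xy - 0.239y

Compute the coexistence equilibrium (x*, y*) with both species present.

From dy/dt = 0 with y > 0: 0.00864x* = 0.239, so x* = 27.7.
Substitute into dx/dt = 0: 0.196(1 - 27.7/108) = 0.0108y*.
The bracket is 0.744, giving y* = 0.146/0.0108 = 13.5.

x* ≈ 27.7, y* ≈ 13.5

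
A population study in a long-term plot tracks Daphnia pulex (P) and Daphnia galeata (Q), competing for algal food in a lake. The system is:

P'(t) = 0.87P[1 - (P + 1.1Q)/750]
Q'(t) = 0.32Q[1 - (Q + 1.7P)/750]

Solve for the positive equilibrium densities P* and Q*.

P* ≈ 86.2, Q* ≈ 603

Setting both brackets to zero gives the nullclines P + 1.1Q = 750 and 1.7P + Q = 750.
Substituting Q = 750 - 1.7P into the first: P(1 - 1.1·1.7) = 750 - 1.1·750.
So P* = -75/-0.87 = 86.2, and then Q* = 750 - 1.7·86.2 = 603.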